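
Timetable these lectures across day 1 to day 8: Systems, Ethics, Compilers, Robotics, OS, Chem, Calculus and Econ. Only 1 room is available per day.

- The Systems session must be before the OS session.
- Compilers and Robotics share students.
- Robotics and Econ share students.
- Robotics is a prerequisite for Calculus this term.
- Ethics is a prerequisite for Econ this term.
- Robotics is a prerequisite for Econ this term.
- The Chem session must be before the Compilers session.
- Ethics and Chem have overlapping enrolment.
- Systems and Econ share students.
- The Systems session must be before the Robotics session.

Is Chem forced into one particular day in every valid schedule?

No

Chem can be day 1 (e.g. Ethics=day 4; OS=day 7; Calculus=day 8; Econ=day 5; Chem=day 1; Robotics=day 3; Compilers=day 6; Systems=day 2) or day 2 (e.g. OS in day 7, Compilers in day 6, Ethics in day 4, Econ in day 5, Chem in day 2, Systems in day 1, Robotics in day 3, Calculus in day 8).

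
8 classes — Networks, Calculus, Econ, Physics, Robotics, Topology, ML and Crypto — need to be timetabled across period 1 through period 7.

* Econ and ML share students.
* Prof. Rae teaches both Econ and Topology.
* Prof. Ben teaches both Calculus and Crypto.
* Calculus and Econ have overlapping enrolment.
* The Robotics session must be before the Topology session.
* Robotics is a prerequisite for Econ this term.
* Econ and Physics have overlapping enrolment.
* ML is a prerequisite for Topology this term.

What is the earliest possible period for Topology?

period 2

Precedence pushes Topology to at least period 2.
Topology at period 2 is achievable: Topology -> period 2; Robotics -> period 1; Econ -> period 3; Calculus -> period 1; Physics -> period 1; ML -> period 1; Networks -> period 1; Crypto -> period 2.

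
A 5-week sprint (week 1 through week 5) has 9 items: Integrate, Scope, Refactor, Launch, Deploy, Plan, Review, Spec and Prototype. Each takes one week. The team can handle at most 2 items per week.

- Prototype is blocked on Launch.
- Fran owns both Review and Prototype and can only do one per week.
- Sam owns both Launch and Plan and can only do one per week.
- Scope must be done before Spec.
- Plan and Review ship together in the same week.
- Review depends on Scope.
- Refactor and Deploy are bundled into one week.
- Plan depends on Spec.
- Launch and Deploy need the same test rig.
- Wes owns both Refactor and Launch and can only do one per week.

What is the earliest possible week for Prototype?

week 2

Precedence pushes Prototype to at least week 2.
Prototype at week 2 is achievable: Prototype=week 2, Review=week 3, Launch=week 1, Plan=week 3, Scope=week 1, Refactor=week 5, Integrate=week 4, Deploy=week 5, Spec=week 2.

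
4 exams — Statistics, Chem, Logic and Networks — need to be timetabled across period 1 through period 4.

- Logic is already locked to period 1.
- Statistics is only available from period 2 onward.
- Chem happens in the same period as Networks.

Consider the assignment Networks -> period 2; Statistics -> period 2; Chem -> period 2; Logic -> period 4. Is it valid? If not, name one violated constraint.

Invalid. Logic is already locked to period 1.

Chem happens in the same period as Networks — holds.
Logic is already locked to period 1 — violated.
Statistics is only available from period 2 onward — holds.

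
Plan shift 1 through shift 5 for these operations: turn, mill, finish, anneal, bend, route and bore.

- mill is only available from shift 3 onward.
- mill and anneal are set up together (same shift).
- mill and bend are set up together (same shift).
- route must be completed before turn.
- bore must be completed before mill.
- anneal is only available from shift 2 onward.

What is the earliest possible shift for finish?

finish at shift 1 is achievable: anneal -> shift 3; route -> shift 1; bend -> shift 3; turn -> shift 2; mill -> shift 3; finish -> shift 1; bore -> shift 1.

shift 1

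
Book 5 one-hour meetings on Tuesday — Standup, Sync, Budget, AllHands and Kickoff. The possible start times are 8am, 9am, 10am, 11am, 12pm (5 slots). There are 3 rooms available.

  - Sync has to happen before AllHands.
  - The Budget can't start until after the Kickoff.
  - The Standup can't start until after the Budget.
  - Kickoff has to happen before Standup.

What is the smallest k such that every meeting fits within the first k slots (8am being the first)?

3

The precedence chain requires at least 3 distinct slots.
With at most 3 per slot and 5 meetings, at least 2 slots are needed.
3 works (last occupied slot: 10am): for example Kickoff -> 8am, Budget -> 9am, AllHands -> 9am, Sync -> 8am, Standup -> 10am.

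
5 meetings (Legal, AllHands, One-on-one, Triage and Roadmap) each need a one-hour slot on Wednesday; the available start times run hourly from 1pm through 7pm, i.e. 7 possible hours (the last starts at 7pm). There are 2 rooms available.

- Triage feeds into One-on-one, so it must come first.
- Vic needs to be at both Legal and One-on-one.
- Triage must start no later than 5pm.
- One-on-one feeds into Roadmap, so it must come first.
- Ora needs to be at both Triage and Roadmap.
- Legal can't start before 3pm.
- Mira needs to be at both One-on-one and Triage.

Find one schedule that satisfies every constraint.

Triage in 1pm, AllHands in 1pm, Roadmap in 3pm, Legal in 3pm, One-on-one in 2pm

Checking: One-on-one(2pm) before Roadmap(3pm); Triage(1pm) before One-on-one(2pm); One-on-one(2pm) != Triage(1pm); Legal(3pm) != One-on-one(2pm); Triage(1pm) != Roadmap(3pm); Legal=3pm in [3pm,7pm]; Triage=1pm in [1pm,5pm]; max 2 per hour (cap 2).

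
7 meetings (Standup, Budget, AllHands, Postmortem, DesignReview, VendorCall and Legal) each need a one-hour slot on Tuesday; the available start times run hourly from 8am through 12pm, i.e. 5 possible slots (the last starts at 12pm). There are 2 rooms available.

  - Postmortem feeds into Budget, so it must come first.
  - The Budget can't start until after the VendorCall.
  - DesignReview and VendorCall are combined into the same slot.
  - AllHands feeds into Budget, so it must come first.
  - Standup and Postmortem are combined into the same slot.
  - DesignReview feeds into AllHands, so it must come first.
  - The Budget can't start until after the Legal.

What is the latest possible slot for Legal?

Downstream work caps Legal at 11am.
Legal at 11am is achievable: VendorCall -> 8am; Standup -> 10am; Budget -> 12pm; Legal -> 11am; AllHands -> 9am; DesignReview -> 8am; Postmortem -> 10am.

11am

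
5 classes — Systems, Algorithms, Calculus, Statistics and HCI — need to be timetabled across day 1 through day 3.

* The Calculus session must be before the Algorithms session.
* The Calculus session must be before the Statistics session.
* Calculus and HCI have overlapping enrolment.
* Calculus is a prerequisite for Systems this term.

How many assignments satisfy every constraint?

Splitting on Systems: it can be day 2 (8), day 3 (10). Listing each branch's schedules as (Algorithms, Calculus, Statistics, HCI) by day number:
Systems=day 2: (2,1,2,2) (2,1,2,3) (2,1,3,2) (2,1,3,3) (3,1,2,2) (3,1,2,3) (3,1,3,2) (3,1,3,3) — 8.
Systems=day 3: (2,1,2,2) (2,1,2,3) (2,1,3,2) (2,1,3,3) (3,1,2,2) (3,1,2,3) (3,1,3,2) (3,1,3,3) (3,2,3,1) (3,2,3,3) — 10.
Summing: 8 + 10 = 18.

18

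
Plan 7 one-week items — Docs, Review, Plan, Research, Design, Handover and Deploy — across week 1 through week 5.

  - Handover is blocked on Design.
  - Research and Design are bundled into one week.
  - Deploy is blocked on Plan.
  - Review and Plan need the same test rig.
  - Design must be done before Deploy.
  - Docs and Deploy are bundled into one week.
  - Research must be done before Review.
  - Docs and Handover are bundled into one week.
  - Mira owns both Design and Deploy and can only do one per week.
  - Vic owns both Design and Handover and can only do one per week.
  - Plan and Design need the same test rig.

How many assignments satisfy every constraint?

45

Splitting on Docs: it can be week 3 (6), week 4 (15), week 5 (24). Listing each branch's schedules as (Review, Plan, Research, Design, Handover, Deploy) by week number:
Docs=week 3: (3,1,2,2,3,3) (3,2,1,1,3,3) (4,1,2,2,3,3) (4,2,1,1,3,3) (5,1,2,2,3,3) (5,2,1,1,3,3) — 6.
Docs=week 4: (2,3,1,1,4,4) (3,1,2,2,4,4) (3,2,1,1,4,4) (4,1,2,2,4,4) (4,1,3,3,4,4) (4,2,1,1,4,4) (4,2,3,3,4,4) (4,3,1,1,4,4) (4,3,2,2,4,4) (5,1,2,2,4,4) (5,1,3,3,4,4) (5,2,1,1,4,4) (5,2,3,3,4,4) (5,3,1,1,4,4) (5,3,2,2,4,4) — 15.
Docs=week 5: (2,3,1,1,5,5) (2,4,1,1,5,5) (3,1,2,2,5,5) (3,2,1,1,5,5) (3,4,1,1,5,5) (3,4,2,2,5,5) (4,1,2,2,5,5) (4,1,3,3,5,5) (4,2,1,1,5,5) (4,2,3,3,5,5) (4,3,1,1,5,5) (4,3,2,2,5,5) (5,1,2,2,5,5) (5,1,3,3,5,5) (5,1,4,4,5,5) (5,2,1,1,5,5) (5,2,3,3,5,5) (5,2,4,4,5,5) (5,3,1,1,5,5) (5,3,2,2,5,5) (5,3,4,4,5,5) (5,4,1,1,5,5) (5,4,2,2,5,5) (5,4,3,3,5,5) — 24.
Summing: 6 + 15 + 24 = 45.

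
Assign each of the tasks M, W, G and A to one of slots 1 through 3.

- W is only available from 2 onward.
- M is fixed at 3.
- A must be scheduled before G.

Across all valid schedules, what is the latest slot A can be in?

Downstream work caps A at 2.
A at 2 is achievable: G in 3, A in 2, W in 2, M in 3.

2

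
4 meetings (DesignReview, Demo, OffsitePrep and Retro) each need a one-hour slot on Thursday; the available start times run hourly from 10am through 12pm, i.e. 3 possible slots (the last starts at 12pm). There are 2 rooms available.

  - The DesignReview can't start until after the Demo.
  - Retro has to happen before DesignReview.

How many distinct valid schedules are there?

Splitting on DesignReview: it can be 11am (2), 12pm (10). Listing each branch's schedules as (Demo, OffsitePrep, Retro):
DesignReview=11am: (10am,11am,10am) (10am,12pm,10am) — 2.
DesignReview=12pm: (10am,10am,11am) (10am,11am,10am) (10am,11am,11am) (10am,12pm,10am) (10am,12pm,11am) (11am,10am,10am) (11am,10am,11am) (11am,11am,10am) (11am,12pm,10am) (11am,12pm,11am) — 10.
Summing: 2 + 10 = 12.

12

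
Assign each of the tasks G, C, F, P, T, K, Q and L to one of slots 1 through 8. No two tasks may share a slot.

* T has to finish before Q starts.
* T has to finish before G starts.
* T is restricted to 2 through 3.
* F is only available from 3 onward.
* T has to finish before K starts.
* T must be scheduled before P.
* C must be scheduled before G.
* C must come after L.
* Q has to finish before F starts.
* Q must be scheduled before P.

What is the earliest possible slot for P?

4

Precedence pushes P to at least 4.
P at 4 is achievable: C in 6; G in 7; P in 4; L in 1; K in 8; Q in 3; F in 5; T in 2.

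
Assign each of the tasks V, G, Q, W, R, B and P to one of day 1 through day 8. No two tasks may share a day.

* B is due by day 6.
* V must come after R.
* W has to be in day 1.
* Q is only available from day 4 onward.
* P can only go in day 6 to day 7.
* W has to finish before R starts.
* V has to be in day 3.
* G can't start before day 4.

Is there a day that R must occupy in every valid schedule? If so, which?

day 2

W is fixed at day 1 and must come before R, so R is at least day 2.
V is fixed at day 3 and must come after R, so R is at most day 2.
So R must be day 2.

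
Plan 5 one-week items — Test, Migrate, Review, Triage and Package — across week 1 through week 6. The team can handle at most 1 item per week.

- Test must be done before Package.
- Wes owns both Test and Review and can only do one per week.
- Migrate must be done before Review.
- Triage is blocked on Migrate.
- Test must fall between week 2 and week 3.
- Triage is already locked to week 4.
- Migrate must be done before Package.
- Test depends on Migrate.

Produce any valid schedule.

Migrate=week 1; Package=week 3; Test=week 2; Triage=week 4; Review=week 5

Checking: Migrate(week 1) before Triage(week 4); Migrate(week 1) before Review(week 5); Test(week 2) before Package(week 3); Migrate(week 1) before Test(week 2); Migrate(week 1) before Package(week 3); Test(week 2) != Review(week 5); Test=week 2 in [week 2,week 3]; Triage=week 4 in [week 4,week 4]; max 1 per week (cap 1).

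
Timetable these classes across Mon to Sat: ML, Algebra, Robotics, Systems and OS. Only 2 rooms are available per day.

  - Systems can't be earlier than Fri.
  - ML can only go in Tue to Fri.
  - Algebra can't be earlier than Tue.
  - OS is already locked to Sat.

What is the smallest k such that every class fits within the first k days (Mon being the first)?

6 days

With at most 2 per day and 5 classes, at least 3 days are needed.
OS can't be placed before Sat — that is day 6 counting from Mon — so the schedule must run through at least 6 days.
6 works (last occupied day: Sat): for example ML=Tue, OS=Sat, Algebra=Tue, Systems=Fri, Robotics=Mon.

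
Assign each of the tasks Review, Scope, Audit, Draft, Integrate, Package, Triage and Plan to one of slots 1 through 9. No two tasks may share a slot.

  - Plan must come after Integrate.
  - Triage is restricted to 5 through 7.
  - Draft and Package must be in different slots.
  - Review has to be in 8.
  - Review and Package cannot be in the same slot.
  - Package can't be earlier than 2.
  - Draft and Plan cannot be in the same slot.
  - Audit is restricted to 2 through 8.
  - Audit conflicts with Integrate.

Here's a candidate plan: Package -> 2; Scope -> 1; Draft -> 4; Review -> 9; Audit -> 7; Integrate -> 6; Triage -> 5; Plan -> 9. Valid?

No — it violates: Review has to be in 8

Package can't be earlier than 2 — holds.
Draft and Plan cannot be in the same slot — holds.
No two tasks may share a slot — violated.
Audit conflicts with Integrate — holds.
Audit is restricted to 2 through 8 — holds.
Plan must come after Integrate — holds.
Review and Package cannot be in the same slot — holds.
Triage is restricted to 5 through 7 — holds.
Review has to be in 8 — violated.
Draft and Package must be in different slots — holds.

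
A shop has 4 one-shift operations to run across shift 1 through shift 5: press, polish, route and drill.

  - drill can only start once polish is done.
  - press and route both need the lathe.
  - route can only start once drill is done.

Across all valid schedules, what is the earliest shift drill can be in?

shift 2

Precedence pushes drill to at least shift 2; downstream work caps drill at shift 4.
drill at shift 2 is achievable: press in shift 1; drill in shift 2; polish in shift 1; route in shift 3.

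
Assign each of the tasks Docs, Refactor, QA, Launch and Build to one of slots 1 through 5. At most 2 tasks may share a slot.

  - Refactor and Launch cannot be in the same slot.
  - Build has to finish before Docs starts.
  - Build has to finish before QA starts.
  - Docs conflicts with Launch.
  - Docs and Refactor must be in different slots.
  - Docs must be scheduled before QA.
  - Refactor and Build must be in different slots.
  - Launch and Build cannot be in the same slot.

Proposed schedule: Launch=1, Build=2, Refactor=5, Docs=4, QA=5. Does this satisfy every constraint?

Launch and Build cannot be in the same slot — holds.
Refactor and Launch cannot be in the same slot — holds.
At most 2 tasks may share a slot — holds.
Refactor and Build must be in different slots — holds.
Docs conflicts with Launch — holds.
Build has to finish before QA starts — holds.
Build has to finish before Docs starts — holds.
Docs must be scheduled before QA — holds.
Docs and Refactor must be in different slots — holds.

Valid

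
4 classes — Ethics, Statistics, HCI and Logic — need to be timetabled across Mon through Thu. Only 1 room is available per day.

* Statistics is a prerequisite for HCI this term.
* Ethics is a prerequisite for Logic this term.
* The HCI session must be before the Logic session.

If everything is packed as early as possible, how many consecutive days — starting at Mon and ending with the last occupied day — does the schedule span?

The precedence chain requires at least 3 distinct days.
With at most 1 per day and 4 classes, at least 4 days are needed.
4 works (last occupied day: Thu): for example Ethics=Wed, Statistics=Mon, HCI=Tue, Logic=Thu.

4 days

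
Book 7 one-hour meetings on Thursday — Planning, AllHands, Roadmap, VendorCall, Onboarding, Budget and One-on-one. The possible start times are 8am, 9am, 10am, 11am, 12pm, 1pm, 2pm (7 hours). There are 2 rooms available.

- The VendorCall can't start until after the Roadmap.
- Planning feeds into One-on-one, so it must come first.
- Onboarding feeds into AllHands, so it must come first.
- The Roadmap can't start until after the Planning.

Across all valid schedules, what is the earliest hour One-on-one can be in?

9am

Precedence pushes One-on-one to at least 9am.
One-on-one at 9am is achievable: One-on-one in 9am, VendorCall in 10am, Planning in 8am, AllHands in 10am, Budget in 11am, Onboarding in 8am, Roadmap in 9am.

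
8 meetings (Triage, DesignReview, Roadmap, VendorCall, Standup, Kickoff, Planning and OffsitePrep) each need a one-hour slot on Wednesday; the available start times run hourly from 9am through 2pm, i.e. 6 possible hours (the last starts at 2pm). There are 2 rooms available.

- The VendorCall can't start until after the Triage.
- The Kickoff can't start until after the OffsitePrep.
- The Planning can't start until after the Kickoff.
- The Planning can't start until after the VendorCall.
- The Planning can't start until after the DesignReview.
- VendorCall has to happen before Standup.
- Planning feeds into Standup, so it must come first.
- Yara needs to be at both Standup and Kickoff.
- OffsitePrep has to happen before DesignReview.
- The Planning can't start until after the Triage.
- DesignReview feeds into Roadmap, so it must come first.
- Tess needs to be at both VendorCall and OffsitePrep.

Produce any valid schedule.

Roadmap=11am, DesignReview=10am, Triage=9am, Planning=12pm, OffsitePrep=9am, VendorCall=10am, Standup=1pm, Kickoff=11am

Checking: Triage(9am) before VendorCall(10am); OffsitePrep(9am) before DesignReview(10am); Triage(9am) before Planning(12pm); VendorCall(10am) before Standup(1pm); DesignReview(10am) before Planning(12pm); Kickoff(11am) before Planning(12pm); Planning(12pm) before Standup(1pm); VendorCall(10am) before Planning(12pm); OffsitePrep(9am) before Kickoff(11am); DesignReview(10am) before Roadmap(11am); VendorCall(10am) != OffsitePrep(9am); Standup(1pm) != Kickoff(11am); max 2 per hour (cap 2).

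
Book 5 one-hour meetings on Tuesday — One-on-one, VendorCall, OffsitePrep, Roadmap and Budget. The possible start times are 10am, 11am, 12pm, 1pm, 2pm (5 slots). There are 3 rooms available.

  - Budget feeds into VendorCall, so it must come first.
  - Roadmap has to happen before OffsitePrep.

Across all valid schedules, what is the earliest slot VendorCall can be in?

Precedence pushes VendorCall to at least 11am.
VendorCall at 11am is achievable: OffsitePrep -> 11am, VendorCall -> 11am, Budget -> 10am, Roadmap -> 10am, One-on-one -> 10am.

11am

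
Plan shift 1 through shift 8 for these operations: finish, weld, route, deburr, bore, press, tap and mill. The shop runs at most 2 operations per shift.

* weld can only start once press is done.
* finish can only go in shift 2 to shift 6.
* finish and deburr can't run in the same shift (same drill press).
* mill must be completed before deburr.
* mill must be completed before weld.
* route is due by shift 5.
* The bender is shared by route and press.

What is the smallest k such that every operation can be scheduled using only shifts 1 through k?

4 shifts

The precedence chain requires at least 2 distinct shifts.
With at most 2 per shift and 8 operations, at least 4 shifts are needed.
4 works (last occupied shift: shift 4): for example press in shift 1; bore in shift 4; mill in shift 1; route in shift 3; deburr in shift 3; finish in shift 2; tap in shift 4; weld in shift 2.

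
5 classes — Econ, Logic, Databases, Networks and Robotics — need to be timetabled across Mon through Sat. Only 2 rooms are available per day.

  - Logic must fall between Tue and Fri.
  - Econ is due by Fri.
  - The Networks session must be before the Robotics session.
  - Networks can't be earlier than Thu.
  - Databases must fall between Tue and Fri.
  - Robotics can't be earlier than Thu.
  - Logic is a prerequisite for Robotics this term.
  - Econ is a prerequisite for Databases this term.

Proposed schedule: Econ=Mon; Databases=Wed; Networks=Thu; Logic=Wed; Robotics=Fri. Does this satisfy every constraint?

The Networks session must be before the Robotics session — holds.
Econ is a prerequisite for Databases this term — holds.
Econ is due by Fri — holds.
Databases must fall between Tue and Fri — holds.
Networks can't be earlier than Thu — holds.
Logic must fall between Tue and Fri — holds.
Only 2 rooms are available per day — holds.
Robotics can't be earlier than Thu — holds.
Logic is a prerequisite for Robotics this term — holds.

Yes, all constraints hold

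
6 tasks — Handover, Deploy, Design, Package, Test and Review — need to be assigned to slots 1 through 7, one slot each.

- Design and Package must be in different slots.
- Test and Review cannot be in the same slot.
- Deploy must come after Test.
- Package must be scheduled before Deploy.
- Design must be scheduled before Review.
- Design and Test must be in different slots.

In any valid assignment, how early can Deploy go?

2

Precedence pushes Deploy to at least 2.
Deploy at 2 is achievable: Handover=1, Test=1, Design=2, Package=1, Deploy=2, Review=3.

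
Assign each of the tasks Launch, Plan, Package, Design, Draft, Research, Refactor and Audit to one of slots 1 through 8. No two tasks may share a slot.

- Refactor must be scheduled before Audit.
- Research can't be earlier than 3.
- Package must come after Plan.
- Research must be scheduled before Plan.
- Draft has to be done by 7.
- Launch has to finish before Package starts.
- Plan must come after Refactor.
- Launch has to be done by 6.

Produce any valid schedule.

Plan=5; Package=6; Research=3; Launch=1; Draft=2; Audit=7; Refactor=4; Design=8

Checking: Launch(1) before Package(6); Refactor(4) before Audit(7); Plan(5) before Package(6); Refactor(4) before Plan(5); Research(3) before Plan(5); Draft=2 in [1,7]; Launch=1 in [1,6]; Research=3 in [3,8]; max 1 per slot (cap 1).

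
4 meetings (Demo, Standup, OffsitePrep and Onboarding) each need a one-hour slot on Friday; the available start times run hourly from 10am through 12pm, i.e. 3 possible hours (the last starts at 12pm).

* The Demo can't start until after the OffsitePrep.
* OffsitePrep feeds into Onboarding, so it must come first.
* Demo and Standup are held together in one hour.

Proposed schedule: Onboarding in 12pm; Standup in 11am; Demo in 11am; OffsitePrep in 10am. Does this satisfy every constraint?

Yes

Demo and Standup are held together in one hour — holds.
OffsitePrep feeds into Onboarding, so it must come first — holds.
The Demo can't start until after the OffsitePrep — holds.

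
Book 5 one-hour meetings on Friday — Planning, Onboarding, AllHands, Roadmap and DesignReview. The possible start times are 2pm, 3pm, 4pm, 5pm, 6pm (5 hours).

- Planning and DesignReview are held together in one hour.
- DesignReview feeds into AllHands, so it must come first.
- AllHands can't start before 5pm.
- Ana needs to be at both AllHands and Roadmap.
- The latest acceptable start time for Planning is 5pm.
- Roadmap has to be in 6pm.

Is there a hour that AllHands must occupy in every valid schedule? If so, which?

5pm

AllHands's window is 5pm–6pm.
Roadmap is fixed at 6pm, and AllHands can't share a hour with Roadmap.
So AllHands must be 5pm.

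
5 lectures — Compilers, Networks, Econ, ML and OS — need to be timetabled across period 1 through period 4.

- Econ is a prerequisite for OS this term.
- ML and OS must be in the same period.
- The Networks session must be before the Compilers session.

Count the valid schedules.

Splitting on Compilers: it can be period 2 (6), period 3 (12), period 4 (18). Listing each branch's schedules as (Networks, Econ, ML, OS) by period number:
Compilers=period 2: (1,1,2,2) (1,1,3,3) (1,1,4,4) (1,2,3,3) (1,2,4,4) (1,3,4,4) — 6.
Compilers=period 3: (1,1,2,2) (1,1,3,3) (1,1,4,4) (1,2,3,3) (1,2,4,4) (1,3,4,4) (2,1,2,2) (2,1,3,3) (2,1,4,4) (2,2,3,3) (2,2,4,4) (2,3,4,4) — 12.
Compilers=period 4: (1,1,2,2) (1,1,3,3) (1,1,4,4) (1,2,3,3) (1,2,4,4) (1,3,4,4) (2,1,2,2) (2,1,3,3) (2,1,4,4) (2,2,3,3) (2,2,4,4) (2,3,4,4) (3,1,2,2) (3,1,3,3) (3,1,4,4) (3,2,3,3) (3,2,4,4) (3,3,4,4) — 18.
Summing: 6 + 12 + 18 = 36.

36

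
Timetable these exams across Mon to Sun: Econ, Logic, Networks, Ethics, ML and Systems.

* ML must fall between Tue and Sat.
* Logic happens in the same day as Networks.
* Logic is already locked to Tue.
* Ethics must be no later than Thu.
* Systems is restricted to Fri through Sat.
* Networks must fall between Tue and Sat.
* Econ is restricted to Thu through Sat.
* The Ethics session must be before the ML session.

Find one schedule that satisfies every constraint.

Logic=Tue, Ethics=Mon, Econ=Thu, Systems=Fri, ML=Tue, Networks=Tue

Checking: Ethics(Mon) before ML(Tue); Logic = Networks = Tue; Ethics=Mon in [Mon,Thu]; Econ=Thu in [Thu,Sat]; Logic=Tue in [Tue,Tue]; Systems=Fri in [Fri,Sat]; ML=Tue in [Tue,Sat]; Networks=Tue in [Tue,Sat].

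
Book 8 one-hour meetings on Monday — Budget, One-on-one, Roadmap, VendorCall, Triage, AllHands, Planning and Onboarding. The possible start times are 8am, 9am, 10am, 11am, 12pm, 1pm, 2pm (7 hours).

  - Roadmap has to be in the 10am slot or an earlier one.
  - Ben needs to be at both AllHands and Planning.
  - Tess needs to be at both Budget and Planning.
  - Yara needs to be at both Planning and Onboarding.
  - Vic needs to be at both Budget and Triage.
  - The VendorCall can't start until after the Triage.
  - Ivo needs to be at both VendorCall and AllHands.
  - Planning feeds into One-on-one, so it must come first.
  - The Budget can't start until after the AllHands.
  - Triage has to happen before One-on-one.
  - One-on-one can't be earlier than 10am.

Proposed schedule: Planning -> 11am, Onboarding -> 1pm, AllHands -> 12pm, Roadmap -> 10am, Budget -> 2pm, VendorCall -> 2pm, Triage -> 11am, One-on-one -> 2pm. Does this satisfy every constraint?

Yes

Roadmap has to be in the 10am slot or an earlier one — holds.
Triage has to happen before One-on-one — holds.
Ben needs to be at both AllHands and Planning — holds.
The Budget can't start until after the AllHands — holds.
Tess needs to be at both Budget and Planning — holds.
Ivo needs to be at both VendorCall and AllHands — holds.
The VendorCall can't start until after the Triage — holds.
Planning feeds into One-on-one, so it must come first — holds.
Yara needs to be at both Planning and Onboarding — holds.
One-on-one can't be earlier than 10am — holds.
Vic needs to be at both Budget and Triage — holds.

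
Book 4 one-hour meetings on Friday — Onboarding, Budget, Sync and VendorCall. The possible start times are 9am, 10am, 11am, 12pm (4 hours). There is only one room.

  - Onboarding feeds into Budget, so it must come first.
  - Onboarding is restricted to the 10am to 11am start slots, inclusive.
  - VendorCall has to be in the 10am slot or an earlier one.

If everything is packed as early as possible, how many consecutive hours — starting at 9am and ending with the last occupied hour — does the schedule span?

4

The precedence chain requires at least 2 distinct hours.
With at most 1 per hour and 4 meetings, at least 4 hours are needed.
Propagating the time windows through the other constraints, Budget can't land before 11am — that is hour 3 counting from 9am — so the schedule must run through at least 3 hours.
4 works (last occupied hour: 12pm): for example Sync -> 12pm; Budget -> 11am; Onboarding -> 10am; VendorCall -> 9am.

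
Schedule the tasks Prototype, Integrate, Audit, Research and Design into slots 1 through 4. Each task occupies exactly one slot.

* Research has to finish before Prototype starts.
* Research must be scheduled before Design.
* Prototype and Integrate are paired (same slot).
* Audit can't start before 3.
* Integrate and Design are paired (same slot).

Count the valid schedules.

12

Splitting on Prototype: it can be 2 (2), 3 (4), 4 (6). Listing each branch's schedules as (Integrate, Audit, Research, Design):
Prototype=2: (2,3,1,2) (2,4,1,2) — 2.
Prototype=3: (3,3,1,3) (3,3,2,3) (3,4,1,3) (3,4,2,3) — 4.
Prototype=4: (4,3,1,4) (4,3,2,4) (4,3,3,4) (4,4,1,4) (4,4,2,4) (4,4,3,4) — 6.
Summing: 2 + 4 + 6 = 12.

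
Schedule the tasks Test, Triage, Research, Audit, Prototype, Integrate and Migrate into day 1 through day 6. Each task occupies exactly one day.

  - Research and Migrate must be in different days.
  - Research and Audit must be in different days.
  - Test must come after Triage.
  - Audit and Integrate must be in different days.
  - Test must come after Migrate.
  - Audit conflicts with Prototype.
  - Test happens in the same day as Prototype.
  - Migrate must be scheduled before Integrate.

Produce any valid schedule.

Audit in day 1, Research in day 2, Triage in day 1, Prototype in day 2, Integrate in day 2, Migrate in day 1, Test in day 2

Checking: Migrate(day 1) before Integrate(day 2); Migrate(day 1) before Test(day 2); Triage(day 1) before Test(day 2); Audit(day 1) != Integrate(day 2); Research(day 2) != Audit(day 1); Audit(day 1) != Prototype(day 2); Research(day 2) != Migrate(day 1); Test = Prototype = day 2.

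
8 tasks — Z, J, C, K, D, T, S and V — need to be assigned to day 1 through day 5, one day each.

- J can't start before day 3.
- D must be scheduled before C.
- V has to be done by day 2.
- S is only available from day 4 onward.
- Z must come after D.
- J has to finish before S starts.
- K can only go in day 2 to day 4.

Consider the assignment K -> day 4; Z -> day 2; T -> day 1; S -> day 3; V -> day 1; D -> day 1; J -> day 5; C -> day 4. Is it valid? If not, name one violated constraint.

D must be scheduled before C — holds.
S is only available from day 4 onward — violated.
J has to finish before S starts — violated.
J can't start before day 3 — holds.
K can only go in day 2 to day 4 — holds.
Z must come after D — holds.
V has to be done by day 2 — holds.

No — it violates: J has to finish before S starts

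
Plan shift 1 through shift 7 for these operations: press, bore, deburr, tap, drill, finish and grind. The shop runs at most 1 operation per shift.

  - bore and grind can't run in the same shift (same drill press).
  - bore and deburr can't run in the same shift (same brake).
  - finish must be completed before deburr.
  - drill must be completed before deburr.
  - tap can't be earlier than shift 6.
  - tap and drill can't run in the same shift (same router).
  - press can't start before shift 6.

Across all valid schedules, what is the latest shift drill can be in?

shift 4

Downstream work caps drill at shift 6.
drill at shift 4 is achievable: finish -> shift 1; grind -> shift 3; press -> shift 6; drill -> shift 4; bore -> shift 2; deburr -> shift 5; tap -> shift 7.
Nothing later works — the conflict and capacity constraints rule out every shift after shift 4.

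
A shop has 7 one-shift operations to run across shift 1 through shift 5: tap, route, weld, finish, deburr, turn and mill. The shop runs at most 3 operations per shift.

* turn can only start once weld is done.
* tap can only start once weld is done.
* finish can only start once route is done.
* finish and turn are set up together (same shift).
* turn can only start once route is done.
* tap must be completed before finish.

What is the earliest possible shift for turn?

Turn must be in the same shift as finish, which can't be before shift 3, so turn is at least shift 3.
turn at shift 3 is achievable: finish in shift 3; tap in shift 2; weld in shift 1; route in shift 1; mill in shift 2; turn in shift 3; deburr in shift 1.

shift 3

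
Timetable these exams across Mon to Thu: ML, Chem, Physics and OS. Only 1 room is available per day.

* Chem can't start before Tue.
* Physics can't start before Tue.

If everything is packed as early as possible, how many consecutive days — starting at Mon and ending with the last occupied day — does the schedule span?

With at most 1 per day and 4 exams, at least 4 days are needed.
Chem can't be placed before Tue — that is day 2 counting from Mon — so the schedule must run through at least 2 days.
4 works (last occupied day: Thu): for example OS=Thu, Physics=Wed, ML=Mon, Chem=Tue.

4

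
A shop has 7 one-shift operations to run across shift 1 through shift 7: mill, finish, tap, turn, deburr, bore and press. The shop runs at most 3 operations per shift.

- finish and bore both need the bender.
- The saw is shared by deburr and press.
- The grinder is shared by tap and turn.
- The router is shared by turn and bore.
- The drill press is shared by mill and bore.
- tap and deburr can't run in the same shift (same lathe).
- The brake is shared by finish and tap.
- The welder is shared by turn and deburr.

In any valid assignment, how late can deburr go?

deburr at shift 7 is achievable: bore -> shift 2, deburr -> shift 7, press -> shift 2, finish -> shift 1, turn -> shift 1, tap -> shift 2, mill -> shift 1.

shift 7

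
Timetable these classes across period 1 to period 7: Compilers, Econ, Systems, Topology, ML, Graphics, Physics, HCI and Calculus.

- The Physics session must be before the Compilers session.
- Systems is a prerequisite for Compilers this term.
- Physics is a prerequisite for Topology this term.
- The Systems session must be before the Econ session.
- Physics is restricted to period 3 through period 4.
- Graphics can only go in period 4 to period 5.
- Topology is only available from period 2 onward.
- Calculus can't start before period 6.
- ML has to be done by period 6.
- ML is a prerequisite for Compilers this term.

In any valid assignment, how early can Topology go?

period 4

Topology is available from period 2; precedence pushes Topology to at least period 4.
Topology at period 4 is achievable: Econ=period 2; ML=period 1; Calculus=period 6; Compilers=period 4; Topology=period 4; Systems=period 1; HCI=period 1; Graphics=period 4; Physics=period 3.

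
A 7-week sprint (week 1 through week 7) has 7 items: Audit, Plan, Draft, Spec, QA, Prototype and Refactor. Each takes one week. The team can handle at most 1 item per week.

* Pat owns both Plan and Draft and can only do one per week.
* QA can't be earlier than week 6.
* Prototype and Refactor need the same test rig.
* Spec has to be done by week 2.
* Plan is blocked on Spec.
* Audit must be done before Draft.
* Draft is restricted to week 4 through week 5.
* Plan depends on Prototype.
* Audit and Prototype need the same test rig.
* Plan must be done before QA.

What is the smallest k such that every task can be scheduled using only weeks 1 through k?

The precedence chain requires at least 3 distinct weeks.
With at most 1 per week and 7 tasks, at least 7 weeks are needed.
QA can't be placed before week 6, so the schedule must run through at least week 6.
7 works (last occupied week: week 7): for example Spec in week 1; Plan in week 5; Audit in week 2; Prototype in week 3; QA in week 6; Refactor in week 7; Draft in week 4.

7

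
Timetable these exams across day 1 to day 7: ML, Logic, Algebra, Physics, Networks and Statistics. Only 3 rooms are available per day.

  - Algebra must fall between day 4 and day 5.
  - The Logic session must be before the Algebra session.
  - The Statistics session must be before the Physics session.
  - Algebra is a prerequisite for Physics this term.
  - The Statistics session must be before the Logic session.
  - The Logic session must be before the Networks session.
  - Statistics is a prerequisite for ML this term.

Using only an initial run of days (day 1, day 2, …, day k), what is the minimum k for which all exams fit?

5 days

The precedence chain requires at least 4 distinct days.
With at most 3 per day and 6 exams, at least 2 days are needed.
Propagating the time windows through the other constraints, Physics can't land before day 5, so the schedule must run through at least day 5.
5 works (last occupied day: day 5): for example Networks=day 3; Physics=day 5; Logic=day 2; Statistics=day 1; Algebra=day 4; ML=day 2.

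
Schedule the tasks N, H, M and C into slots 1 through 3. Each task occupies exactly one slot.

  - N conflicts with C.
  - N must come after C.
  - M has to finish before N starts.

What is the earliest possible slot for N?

Precedence pushes N to at least 2.
N at 2 is achievable: M=1, C=1, N=2, H=1.

2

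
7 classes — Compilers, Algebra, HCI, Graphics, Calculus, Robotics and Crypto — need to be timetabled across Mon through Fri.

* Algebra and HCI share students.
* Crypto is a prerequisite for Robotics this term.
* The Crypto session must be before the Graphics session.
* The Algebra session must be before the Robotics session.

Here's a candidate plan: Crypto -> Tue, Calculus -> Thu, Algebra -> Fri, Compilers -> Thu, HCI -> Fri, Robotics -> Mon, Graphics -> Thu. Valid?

The Algebra session must be before the Robotics session — violated.
Crypto is a prerequisite for Robotics this term — violated.
The Crypto session must be before the Graphics session — holds.
Algebra and HCI share students — violated.

Invalid. The Algebra session must be before the Robotics session.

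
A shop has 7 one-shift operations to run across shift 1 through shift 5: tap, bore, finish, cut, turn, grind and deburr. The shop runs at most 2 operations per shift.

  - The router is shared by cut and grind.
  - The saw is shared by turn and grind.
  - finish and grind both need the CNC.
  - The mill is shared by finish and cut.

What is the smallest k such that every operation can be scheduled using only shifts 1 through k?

4 shifts

With at most 2 per shift and 7 operations, at least 4 shifts are needed.
4 works (last occupied shift: shift 4): for example cut -> shift 3; finish -> shift 2; deburr -> shift 3; turn -> shift 2; tap -> shift 1; grind -> shift 4; bore -> shift 1.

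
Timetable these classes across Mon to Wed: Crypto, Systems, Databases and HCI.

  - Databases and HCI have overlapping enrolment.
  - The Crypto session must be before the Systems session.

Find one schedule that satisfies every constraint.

Databases=Mon; Crypto=Mon; Systems=Tue; HCI=Tue

Checking: Crypto(Mon) before Systems(Tue); Databases(Mon) != HCI(Tue).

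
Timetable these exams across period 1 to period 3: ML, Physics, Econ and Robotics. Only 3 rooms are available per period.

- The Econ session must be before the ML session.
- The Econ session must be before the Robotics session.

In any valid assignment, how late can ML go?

period 3

Precedence pushes ML to at least period 2.
ML at period 3 is achievable: Econ in period 1, Robotics in period 2, ML in period 3, Physics in period 1.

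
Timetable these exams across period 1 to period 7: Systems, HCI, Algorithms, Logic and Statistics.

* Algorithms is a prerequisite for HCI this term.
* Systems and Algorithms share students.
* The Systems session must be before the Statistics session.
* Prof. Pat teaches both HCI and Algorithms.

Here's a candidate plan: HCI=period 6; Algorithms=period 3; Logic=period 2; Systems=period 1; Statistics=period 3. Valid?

Yes

Prof. Pat teaches both HCI and Algorithms — holds.
The Systems session must be before the Statistics session — holds.
Algorithms is a prerequisite for HCI this term — holds.
Systems and Algorithms share students — holds.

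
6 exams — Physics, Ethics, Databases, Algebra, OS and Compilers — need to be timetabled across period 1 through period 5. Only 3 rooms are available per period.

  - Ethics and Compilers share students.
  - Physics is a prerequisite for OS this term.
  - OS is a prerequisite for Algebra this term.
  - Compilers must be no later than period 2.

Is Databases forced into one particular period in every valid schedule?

Databases can be period 1 (e.g. Compilers=period 1, OS=period 2, Ethics=period 2, Physics=period 1, Algebra=period 3, Databases=period 1) or period 2 (e.g. Databases in period 2, Compilers in period 1, Physics in period 1, Ethics in period 2, OS in period 2, Algebra in period 3).

No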